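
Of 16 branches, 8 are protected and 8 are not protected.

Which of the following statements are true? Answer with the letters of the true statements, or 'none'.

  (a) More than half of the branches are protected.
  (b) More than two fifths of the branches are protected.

|A| = 16, |A ∩ B| = 8, |A ∖ B| = 8.
(a) |A ∩ B| > |A ∖ B|: fails.
(b) |A ∩ B| / |A| > 2/5: holds.

(b)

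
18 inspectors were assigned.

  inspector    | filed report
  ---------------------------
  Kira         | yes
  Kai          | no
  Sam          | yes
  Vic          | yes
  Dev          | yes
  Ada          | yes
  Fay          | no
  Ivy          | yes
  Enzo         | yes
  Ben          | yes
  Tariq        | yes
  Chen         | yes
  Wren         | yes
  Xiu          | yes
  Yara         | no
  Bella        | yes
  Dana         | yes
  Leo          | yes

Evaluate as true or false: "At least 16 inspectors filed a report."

'At least 16 inspectors filed a report' holds iff |A ∩ B| ≥ 16.
|A| = 18, |A ∩ B| = 15, |A ∖ B| = 3.
|A ∩ B| = 15, so the statement is false.

False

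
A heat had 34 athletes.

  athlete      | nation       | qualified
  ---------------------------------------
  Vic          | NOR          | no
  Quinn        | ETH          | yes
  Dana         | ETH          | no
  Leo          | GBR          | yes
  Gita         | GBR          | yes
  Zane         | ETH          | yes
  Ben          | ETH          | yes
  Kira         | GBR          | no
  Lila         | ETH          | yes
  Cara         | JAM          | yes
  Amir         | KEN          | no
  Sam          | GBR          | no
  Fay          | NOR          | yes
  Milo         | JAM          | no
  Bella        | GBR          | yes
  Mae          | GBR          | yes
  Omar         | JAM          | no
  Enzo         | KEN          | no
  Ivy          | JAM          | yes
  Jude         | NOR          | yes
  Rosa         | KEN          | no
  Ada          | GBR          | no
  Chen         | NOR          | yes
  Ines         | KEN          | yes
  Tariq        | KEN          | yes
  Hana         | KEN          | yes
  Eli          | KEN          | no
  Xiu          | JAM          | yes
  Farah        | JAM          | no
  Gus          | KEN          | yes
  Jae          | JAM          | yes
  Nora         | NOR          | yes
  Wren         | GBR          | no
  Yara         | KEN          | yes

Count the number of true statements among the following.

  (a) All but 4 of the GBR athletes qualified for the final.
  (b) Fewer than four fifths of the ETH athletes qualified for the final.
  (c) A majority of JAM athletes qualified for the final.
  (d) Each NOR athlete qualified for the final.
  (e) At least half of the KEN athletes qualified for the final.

3

(a) GBR: |A| = 8, |A ∩ B| = 4; needs |A ∖ B| = 4 — true.
(b) ETH: |A| = 5, |A ∩ B| = 4; needs |A ∩ B| / |A| < 4/5 — false.
(c) JAM: |A| = 7, |A ∩ B| = 4; needs |A ∩ B| > |A ∖ B| — true.
(d) NOR: |A| = 5, |A ∩ B| = 4; needs A ⊆ B, i.e. every element of A is in B (|A ∖ B| = 0) — false.
(e) KEN: |A| = 9, |A ∩ B| = 5; needs |A ∩ B| ≥ |A ∖ B| — true.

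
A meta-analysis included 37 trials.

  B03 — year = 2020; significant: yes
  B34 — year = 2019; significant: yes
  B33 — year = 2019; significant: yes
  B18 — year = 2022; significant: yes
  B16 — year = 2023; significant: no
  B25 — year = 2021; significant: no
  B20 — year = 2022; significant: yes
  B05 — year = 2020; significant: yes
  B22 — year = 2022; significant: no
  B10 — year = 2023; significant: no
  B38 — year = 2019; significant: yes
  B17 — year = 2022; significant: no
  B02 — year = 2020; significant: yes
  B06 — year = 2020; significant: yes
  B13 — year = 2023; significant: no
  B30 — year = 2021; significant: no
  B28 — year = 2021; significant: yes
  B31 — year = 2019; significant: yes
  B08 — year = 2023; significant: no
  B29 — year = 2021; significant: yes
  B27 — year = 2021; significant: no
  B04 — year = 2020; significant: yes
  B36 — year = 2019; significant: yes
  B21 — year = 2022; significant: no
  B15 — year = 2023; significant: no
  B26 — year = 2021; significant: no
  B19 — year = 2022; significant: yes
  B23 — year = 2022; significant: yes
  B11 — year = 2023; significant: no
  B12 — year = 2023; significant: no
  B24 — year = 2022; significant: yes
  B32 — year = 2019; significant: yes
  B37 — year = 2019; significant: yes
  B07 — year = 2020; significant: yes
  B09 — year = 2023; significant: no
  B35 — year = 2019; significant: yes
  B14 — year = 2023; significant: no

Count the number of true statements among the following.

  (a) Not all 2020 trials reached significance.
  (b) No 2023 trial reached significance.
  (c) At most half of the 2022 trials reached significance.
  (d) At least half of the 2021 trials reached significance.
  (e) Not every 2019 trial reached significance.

1

(a) 2020: |A| = 6, |A ∩ B| = 6; needs A ⊄ B (|A ∖ B| ≥ 1) — false.
(b) 2023: |A| = 9, |A ∩ B| = 0; needs A ∩ B = ∅ (|A ∩ B| = 0) — true.
(c) 2022: |A| = 8, |A ∩ B| = 5; needs |A ∩ B| ≤ |A ∖ B| — false.
(d) 2021: |A| = 6, |A ∩ B| = 2; needs |A ∩ B| ≥ |A ∖ B| — false.
(e) 2019: |A| = 8, |A ∩ B| = 8; needs A ⊄ B (|A ∖ B| ≥ 1) — false.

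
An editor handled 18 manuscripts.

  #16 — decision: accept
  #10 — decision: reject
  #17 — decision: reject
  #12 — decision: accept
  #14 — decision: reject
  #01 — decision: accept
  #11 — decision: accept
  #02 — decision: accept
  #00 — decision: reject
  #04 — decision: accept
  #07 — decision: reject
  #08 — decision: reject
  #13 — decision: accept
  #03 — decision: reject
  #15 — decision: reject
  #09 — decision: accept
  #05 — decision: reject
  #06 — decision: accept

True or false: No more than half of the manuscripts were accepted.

True

Truth condition: |A ∩ B| ≤ |A ∖ B|.
|A| = 18, |A ∩ B| = 9, |A ∖ B| = 9.
9 = 9, so the statement is true.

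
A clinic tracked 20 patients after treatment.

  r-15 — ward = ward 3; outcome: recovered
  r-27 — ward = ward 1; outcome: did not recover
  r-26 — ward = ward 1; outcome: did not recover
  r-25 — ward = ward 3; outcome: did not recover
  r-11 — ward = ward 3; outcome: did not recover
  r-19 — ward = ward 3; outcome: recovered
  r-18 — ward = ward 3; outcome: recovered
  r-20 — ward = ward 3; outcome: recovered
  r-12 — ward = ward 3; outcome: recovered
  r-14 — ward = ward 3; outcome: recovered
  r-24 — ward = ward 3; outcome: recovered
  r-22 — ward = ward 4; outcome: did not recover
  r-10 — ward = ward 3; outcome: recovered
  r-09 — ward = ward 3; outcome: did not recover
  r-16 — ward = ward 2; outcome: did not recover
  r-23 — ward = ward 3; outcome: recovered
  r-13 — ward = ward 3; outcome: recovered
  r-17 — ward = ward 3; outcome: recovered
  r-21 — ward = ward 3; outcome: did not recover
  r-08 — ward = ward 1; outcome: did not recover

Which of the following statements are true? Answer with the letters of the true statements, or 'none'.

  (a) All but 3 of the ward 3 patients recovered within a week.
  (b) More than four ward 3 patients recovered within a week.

(b)

|A| = 15, |A ∩ B| = 11, |A ∖ B| = 4.
(a) |A ∖ B| = 3: fails.
(b) |A ∩ B| > 4: holds.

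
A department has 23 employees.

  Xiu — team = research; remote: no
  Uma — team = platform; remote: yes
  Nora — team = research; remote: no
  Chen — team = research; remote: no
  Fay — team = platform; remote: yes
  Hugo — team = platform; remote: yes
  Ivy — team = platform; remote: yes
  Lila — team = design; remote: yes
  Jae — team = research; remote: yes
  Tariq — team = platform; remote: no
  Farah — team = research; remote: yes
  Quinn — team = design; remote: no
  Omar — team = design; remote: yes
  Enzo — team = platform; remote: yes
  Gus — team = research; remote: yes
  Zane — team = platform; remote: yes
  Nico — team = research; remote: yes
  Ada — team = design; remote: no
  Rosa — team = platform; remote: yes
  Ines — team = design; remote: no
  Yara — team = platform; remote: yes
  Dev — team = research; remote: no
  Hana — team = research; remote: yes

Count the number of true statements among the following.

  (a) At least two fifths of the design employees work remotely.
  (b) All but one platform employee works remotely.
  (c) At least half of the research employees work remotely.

3

(a) design: |A| = 5, |A ∩ B| = 2; needs |A ∩ B| / |A| ≥ 2/5 — true.
(b) platform: |A| = 9, |A ∩ B| = 8; needs |A ∖ B| = 1 — true.
(c) research: |A| = 9, |A ∩ B| = 5; needs |A ∩ B| ≥ |A ∖ B| — true.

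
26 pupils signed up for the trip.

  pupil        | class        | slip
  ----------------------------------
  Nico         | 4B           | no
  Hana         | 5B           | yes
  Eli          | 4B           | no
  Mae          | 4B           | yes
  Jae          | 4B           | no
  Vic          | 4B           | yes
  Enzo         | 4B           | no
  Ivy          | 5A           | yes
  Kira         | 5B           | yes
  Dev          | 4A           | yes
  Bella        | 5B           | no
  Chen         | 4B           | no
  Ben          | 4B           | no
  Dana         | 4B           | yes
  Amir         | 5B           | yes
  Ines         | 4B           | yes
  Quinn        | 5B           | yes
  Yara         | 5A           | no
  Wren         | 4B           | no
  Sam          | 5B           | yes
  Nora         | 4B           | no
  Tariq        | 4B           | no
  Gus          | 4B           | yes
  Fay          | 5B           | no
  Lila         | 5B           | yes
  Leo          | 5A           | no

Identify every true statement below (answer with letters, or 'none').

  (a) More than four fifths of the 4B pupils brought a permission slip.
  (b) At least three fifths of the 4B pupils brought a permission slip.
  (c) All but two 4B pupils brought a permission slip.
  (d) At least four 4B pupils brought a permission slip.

|A| = 14, |A ∩ B| = 5, |A ∖ B| = 9.
(a) |A ∩ B| / |A| > 4/5: fails.
(b) |A ∩ B| / |A| ≥ 3/5: fails.
(c) |A ∖ B| = 2: fails.
(d) |A ∩ B| ≥ 4: holds.

(d)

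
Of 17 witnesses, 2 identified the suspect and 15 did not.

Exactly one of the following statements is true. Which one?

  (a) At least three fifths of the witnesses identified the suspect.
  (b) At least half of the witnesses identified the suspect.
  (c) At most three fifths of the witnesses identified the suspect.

|A| = 17, |A ∩ B| = 2, |A ∖ B| = 15.
(a) requires |A ∩ B| / |A| ≥ 3/5: false.
(b) requires |A ∩ B| ≥ |A ∖ B|: false.
(c) requires |A ∩ B| / |A| ≤ 3/5: true.

(c)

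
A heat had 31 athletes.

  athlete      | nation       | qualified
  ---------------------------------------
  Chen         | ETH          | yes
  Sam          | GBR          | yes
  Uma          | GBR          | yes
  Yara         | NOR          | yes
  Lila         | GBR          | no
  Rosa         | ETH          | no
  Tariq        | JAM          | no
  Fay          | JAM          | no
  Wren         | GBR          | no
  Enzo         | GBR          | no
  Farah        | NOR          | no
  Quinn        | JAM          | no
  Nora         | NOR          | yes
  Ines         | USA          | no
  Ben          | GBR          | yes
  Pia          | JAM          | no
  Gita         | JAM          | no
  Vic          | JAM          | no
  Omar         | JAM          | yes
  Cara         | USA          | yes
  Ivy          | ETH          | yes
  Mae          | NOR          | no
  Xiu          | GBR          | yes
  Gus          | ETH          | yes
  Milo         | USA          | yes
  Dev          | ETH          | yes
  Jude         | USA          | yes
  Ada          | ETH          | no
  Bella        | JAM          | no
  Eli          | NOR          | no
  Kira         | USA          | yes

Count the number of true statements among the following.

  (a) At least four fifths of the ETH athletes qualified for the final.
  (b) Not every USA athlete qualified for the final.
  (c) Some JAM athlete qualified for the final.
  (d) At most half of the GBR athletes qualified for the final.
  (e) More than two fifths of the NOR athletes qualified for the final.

(a) ETH: |A| = 6, |A ∩ B| = 4; needs |A ∩ B| / |A| ≥ 4/5 — false.
(b) USA: |A| = 5, |A ∩ B| = 4; needs A ⊄ B (|A ∖ B| ≥ 1) — true.
(c) JAM: |A| = 8, |A ∩ B| = 1; needs A ∩ B ≠ ∅ (|A ∩ B| ≥ 1) — true.
(d) GBR: |A| = 7, |A ∩ B| = 4; needs |A ∩ B| ≤ |A ∖ B| — false.
(e) NOR: |A| = 5, |A ∩ B| = 2; needs |A ∩ B| / |A| > 2/5 — false.

2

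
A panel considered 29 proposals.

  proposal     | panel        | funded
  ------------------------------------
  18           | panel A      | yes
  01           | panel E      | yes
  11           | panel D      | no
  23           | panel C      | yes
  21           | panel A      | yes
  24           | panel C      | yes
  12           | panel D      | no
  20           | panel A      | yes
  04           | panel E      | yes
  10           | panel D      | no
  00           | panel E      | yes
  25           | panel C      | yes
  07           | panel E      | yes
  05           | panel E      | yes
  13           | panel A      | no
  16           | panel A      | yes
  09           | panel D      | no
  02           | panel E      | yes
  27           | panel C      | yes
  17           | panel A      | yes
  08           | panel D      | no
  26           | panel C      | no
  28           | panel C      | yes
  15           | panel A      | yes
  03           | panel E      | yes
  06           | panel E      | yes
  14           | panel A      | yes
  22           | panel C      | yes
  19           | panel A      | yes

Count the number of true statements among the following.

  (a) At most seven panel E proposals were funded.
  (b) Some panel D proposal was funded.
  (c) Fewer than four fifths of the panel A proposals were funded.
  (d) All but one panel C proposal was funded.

1

(a) panel E: |A| = 8, |A ∩ B| = 8; needs |A ∩ B| ≤ 7 — false.
(b) panel D: |A| = 5, |A ∩ B| = 0; needs A ∩ B ≠ ∅ (|A ∩ B| ≥ 1) — false.
(c) panel A: |A| = 9, |A ∩ B| = 8; needs |A ∩ B| / |A| < 4/5 — false.
(d) panel C: |A| = 7, |A ∩ B| = 6; needs |A ∖ B| = 1 — true.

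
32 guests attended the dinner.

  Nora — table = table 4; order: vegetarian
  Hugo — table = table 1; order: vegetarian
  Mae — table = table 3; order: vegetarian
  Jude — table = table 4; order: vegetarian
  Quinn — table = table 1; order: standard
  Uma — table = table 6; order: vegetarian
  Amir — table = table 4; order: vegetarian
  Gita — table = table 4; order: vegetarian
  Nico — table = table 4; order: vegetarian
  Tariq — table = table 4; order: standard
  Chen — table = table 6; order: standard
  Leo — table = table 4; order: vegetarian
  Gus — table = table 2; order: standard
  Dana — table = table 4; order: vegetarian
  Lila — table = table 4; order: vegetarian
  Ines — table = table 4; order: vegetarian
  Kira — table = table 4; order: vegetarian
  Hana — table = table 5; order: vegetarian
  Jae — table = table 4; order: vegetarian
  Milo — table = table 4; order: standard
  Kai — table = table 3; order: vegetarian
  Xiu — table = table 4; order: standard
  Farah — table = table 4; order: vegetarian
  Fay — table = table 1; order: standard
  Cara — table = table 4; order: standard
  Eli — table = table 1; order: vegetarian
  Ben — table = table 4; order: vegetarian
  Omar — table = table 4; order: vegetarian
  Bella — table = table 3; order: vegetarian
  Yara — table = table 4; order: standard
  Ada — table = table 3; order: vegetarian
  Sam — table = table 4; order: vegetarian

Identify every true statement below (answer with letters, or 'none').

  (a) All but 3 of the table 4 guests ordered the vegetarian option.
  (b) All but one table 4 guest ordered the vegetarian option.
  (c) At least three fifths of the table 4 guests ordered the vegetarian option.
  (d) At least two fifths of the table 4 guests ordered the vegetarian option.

(c), (d)

|A| = 20, |A ∩ B| = 15, |A ∖ B| = 5.
(a) |A ∖ B| = 3: fails.
(b) |A ∖ B| = 1: fails.
(c) |A ∩ B| / |A| ≥ 3/5: holds.
(d) |A ∩ B| / |A| ≥ 2/5: holds.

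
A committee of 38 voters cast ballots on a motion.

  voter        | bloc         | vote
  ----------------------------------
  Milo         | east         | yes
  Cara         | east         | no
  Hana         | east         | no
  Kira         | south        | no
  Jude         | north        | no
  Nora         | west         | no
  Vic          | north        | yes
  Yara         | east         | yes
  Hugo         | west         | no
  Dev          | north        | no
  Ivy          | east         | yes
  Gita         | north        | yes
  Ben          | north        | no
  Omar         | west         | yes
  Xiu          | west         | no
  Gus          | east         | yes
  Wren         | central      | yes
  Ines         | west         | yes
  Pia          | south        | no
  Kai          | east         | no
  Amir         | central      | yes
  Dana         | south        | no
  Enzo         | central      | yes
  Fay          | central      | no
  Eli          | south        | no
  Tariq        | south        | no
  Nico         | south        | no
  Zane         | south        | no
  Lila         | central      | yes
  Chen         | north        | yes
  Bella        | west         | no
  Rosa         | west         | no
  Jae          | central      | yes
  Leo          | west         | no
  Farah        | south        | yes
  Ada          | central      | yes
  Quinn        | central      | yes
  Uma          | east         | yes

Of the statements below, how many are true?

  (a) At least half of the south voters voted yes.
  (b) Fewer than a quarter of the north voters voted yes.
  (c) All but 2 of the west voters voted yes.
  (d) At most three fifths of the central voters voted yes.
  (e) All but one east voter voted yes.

(a) south: |A| = 8, |A ∩ B| = 1; needs |A ∩ B| ≥ |A ∖ B| — false.
(b) north: |A| = 6, |A ∩ B| = 3; needs |A ∩ B| / |A| < 1/4 — false.
(c) west: |A| = 8, |A ∩ B| = 2; needs |A ∖ B| = 2 — false.
(d) central: |A| = 8, |A ∩ B| = 7; needs |A ∩ B| / |A| ≤ 3/5 — false.
(e) east: |A| = 8, |A ∩ B| = 5; needs |A ∖ B| = 1 — false.

0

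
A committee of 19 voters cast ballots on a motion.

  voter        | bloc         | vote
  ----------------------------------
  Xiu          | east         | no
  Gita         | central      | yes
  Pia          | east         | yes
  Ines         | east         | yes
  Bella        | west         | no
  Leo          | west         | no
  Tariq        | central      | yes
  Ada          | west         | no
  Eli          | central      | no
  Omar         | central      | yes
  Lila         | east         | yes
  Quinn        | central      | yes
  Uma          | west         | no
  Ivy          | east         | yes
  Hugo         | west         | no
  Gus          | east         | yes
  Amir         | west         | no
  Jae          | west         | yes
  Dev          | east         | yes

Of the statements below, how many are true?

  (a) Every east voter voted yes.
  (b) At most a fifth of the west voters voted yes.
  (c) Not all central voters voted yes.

(a) east: |A| = 7, |A ∩ B| = 6; needs A ⊆ B, i.e. every element of A is in B (|A ∖ B| = 0) — false.
(b) west: |A| = 7, |A ∩ B| = 1; needs |A ∩ B| / |A| ≤ 1/5 — true.
(c) central: |A| = 5, |A ∩ B| = 4; needs A ⊄ B (|A ∖ B| ≥ 1) — true.

2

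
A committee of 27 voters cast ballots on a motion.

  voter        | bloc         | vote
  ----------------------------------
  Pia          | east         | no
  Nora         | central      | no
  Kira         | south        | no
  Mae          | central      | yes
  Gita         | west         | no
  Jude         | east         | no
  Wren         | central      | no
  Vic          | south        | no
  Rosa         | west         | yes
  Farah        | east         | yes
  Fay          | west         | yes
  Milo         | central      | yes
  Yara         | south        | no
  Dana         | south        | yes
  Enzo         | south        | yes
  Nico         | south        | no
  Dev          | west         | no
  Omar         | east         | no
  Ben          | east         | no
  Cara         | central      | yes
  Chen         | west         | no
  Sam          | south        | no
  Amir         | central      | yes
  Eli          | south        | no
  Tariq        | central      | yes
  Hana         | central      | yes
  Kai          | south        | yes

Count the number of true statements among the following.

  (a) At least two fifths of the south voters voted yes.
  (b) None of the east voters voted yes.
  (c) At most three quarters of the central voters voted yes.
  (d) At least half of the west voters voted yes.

1

(a) south: |A| = 9, |A ∩ B| = 3; needs |A ∩ B| / |A| ≥ 2/5 — false.
(b) east: |A| = 5, |A ∩ B| = 1; needs A ∩ B = ∅ (|A ∩ B| = 0) — false.
(c) central: |A| = 8, |A ∩ B| = 6; needs |A ∩ B| / |A| ≤ 3/4 — true.
(d) west: |A| = 5, |A ∩ B| = 2; needs |A ∩ B| ≥ |A ∖ B| — false.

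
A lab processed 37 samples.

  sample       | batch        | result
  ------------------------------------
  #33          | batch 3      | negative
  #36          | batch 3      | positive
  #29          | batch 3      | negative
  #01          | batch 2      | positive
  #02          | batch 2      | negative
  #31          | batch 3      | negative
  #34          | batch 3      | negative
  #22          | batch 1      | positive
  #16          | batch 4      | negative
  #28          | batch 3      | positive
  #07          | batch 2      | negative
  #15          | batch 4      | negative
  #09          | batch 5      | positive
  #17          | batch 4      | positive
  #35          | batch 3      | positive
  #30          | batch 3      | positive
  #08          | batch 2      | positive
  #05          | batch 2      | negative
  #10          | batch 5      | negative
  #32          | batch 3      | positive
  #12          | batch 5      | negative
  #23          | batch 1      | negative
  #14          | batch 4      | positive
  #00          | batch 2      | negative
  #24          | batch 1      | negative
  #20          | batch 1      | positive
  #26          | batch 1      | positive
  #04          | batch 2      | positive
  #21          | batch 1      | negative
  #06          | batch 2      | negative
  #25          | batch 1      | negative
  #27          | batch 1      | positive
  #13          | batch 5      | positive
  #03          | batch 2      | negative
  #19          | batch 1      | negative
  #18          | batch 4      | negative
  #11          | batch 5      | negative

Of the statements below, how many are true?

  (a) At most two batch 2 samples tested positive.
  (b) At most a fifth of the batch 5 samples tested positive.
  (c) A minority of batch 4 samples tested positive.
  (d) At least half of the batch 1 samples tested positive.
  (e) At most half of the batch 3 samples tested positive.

1

(a) batch 2: |A| = 9, |A ∩ B| = 3; needs |A ∩ B| ≤ 2 — false.
(b) batch 5: |A| = 5, |A ∩ B| = 2; needs |A ∩ B| / |A| ≤ 1/5 — false.
(c) batch 4: |A| = 5, |A ∩ B| = 2; needs |A ∩ B| < |A ∖ B| — true.
(d) batch 1: |A| = 9, |A ∩ B| = 4; needs |A ∩ B| ≥ |A ∖ B| — false.
(e) batch 3: |A| = 9, |A ∩ B| = 5; needs |A ∩ B| ≤ |A ∖ B| — false.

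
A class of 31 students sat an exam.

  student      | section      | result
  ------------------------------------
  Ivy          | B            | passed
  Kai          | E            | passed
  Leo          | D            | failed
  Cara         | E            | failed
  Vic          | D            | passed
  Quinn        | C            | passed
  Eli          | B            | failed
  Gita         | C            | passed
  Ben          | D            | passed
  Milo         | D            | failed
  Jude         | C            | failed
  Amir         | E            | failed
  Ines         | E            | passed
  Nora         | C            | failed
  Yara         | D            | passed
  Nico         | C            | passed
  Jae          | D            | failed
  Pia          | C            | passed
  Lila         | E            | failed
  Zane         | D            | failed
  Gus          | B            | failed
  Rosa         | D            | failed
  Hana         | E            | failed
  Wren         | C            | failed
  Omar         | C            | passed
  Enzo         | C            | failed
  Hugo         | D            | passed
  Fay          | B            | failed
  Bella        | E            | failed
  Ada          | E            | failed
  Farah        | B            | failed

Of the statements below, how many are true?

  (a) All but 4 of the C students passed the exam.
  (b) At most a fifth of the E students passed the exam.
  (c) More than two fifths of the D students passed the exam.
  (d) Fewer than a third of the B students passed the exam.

(a) C: |A| = 9, |A ∩ B| = 5; needs |A ∖ B| = 4 — true.
(b) E: |A| = 8, |A ∩ B| = 2; needs |A ∩ B| / |A| ≤ 1/5 — false.
(c) D: |A| = 9, |A ∩ B| = 4; needs |A ∩ B| / |A| > 2/5 — true.
(d) B: |A| = 5, |A ∩ B| = 1; needs |A ∩ B| / |A| < 1/3 — true.

3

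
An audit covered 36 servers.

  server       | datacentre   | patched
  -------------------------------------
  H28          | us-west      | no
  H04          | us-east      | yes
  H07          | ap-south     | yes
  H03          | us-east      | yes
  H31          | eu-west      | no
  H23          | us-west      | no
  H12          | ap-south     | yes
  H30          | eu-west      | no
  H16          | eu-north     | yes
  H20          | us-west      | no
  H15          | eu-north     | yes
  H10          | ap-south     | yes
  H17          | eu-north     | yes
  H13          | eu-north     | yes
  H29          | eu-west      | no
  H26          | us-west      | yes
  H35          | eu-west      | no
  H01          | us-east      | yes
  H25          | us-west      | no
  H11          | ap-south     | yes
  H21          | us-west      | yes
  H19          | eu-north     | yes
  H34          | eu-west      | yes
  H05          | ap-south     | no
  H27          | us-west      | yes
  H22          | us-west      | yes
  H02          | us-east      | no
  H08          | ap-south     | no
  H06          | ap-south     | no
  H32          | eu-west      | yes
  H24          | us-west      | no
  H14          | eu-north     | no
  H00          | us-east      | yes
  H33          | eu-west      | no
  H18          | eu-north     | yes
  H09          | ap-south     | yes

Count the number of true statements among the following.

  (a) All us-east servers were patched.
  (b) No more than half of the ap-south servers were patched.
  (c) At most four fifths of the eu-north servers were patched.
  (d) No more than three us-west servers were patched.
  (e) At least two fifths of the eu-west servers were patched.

0

(a) us-east: |A| = 5, |A ∩ B| = 4; needs A ⊆ B, i.e. every element of A is in B (|A ∖ B| = 0) — false.
(b) ap-south: |A| = 8, |A ∩ B| = 5; needs |A ∩ B| ≤ |A ∖ B| — false.
(c) eu-north: |A| = 7, |A ∩ B| = 6; needs |A ∩ B| / |A| ≤ 4/5 — false.
(d) us-west: |A| = 9, |A ∩ B| = 4; needs |A ∩ B| ≤ 3 — false.
(e) eu-west: |A| = 7, |A ∩ B| = 2; needs |A ∩ B| / |A| ≥ 2/5 — false.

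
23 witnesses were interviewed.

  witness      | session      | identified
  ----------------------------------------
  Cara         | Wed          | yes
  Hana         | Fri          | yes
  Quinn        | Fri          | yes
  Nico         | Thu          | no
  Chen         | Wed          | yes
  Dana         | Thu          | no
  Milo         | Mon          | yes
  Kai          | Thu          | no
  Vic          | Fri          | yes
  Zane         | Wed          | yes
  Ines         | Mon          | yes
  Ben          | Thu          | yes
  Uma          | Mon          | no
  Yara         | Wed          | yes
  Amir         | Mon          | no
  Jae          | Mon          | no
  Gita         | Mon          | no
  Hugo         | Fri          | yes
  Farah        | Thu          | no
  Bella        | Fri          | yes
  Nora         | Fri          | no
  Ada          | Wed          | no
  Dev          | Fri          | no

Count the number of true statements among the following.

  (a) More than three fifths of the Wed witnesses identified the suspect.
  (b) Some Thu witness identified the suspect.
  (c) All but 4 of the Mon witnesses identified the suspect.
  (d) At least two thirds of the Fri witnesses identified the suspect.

(a) Wed: |A| = 5, |A ∩ B| = 4; needs |A ∩ B| / |A| > 3/5 — true.
(b) Thu: |A| = 5, |A ∩ B| = 1; needs A ∩ B ≠ ∅ (|A ∩ B| ≥ 1) — true.
(c) Mon: |A| = 6, |A ∩ B| = 2; needs |A ∖ B| = 4 — true.
(d) Fri: |A| = 7, |A ∩ B| = 5; needs |A ∩ B| / |A| ≥ 2/3 — true.

4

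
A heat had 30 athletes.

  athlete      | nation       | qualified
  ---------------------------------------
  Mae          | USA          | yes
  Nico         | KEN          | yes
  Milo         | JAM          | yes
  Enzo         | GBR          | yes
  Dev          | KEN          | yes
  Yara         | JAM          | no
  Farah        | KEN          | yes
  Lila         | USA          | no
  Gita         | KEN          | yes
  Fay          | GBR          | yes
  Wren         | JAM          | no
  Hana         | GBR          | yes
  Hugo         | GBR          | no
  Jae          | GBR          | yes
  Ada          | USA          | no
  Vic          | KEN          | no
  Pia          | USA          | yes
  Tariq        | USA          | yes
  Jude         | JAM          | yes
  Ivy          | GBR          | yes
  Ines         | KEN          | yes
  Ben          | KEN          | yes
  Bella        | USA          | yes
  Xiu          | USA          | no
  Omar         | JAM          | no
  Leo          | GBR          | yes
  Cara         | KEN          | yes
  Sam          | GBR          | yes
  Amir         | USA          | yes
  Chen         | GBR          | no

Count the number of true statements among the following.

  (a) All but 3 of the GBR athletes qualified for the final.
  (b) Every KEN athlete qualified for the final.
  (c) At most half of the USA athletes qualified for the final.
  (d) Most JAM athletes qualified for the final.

(a) GBR: |A| = 9, |A ∩ B| = 7; needs |A ∖ B| = 3 — false.
(b) KEN: |A| = 8, |A ∩ B| = 7; needs A ⊆ B, i.e. every element of A is in B (|A ∖ B| = 0) — false.
(c) USA: |A| = 8, |A ∩ B| = 5; needs |A ∩ B| ≤ |A ∖ B| — false.
(d) JAM: |A| = 5, |A ∩ B| = 2; needs |A ∩ B| > |A ∖ B| — false.

0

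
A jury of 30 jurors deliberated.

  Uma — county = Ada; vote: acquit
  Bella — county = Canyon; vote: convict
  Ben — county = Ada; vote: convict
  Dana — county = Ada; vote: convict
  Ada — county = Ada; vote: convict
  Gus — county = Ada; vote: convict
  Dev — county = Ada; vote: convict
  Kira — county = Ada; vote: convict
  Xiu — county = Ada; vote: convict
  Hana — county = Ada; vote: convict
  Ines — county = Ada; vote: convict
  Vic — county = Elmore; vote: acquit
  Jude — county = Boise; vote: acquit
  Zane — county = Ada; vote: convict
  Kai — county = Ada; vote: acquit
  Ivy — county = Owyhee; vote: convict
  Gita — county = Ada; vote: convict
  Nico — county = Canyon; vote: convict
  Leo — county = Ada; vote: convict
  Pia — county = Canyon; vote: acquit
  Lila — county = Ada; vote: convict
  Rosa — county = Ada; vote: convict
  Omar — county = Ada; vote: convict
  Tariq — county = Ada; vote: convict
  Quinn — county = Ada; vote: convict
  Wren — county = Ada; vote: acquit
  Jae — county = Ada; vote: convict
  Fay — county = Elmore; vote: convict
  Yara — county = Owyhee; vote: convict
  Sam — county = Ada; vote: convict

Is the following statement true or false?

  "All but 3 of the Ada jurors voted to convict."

'All but 3 of the Ada jurors voted to convict' holds iff |A ∖ B| = 3.
|A| = 22, |A ∩ B| = 19, |A ∖ B| = 3.
|A ∖ B| = 3, so the statement is true.

True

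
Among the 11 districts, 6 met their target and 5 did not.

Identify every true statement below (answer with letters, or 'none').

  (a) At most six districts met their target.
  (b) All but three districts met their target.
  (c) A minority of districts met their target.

|A| = 11, |A ∩ B| = 6, |A ∖ B| = 5.
(a) |A ∩ B| ≤ 6: holds.
(b) |A ∖ B| = 3: fails.
(c) |A ∩ B| < |A ∖ B|: fails.

(a)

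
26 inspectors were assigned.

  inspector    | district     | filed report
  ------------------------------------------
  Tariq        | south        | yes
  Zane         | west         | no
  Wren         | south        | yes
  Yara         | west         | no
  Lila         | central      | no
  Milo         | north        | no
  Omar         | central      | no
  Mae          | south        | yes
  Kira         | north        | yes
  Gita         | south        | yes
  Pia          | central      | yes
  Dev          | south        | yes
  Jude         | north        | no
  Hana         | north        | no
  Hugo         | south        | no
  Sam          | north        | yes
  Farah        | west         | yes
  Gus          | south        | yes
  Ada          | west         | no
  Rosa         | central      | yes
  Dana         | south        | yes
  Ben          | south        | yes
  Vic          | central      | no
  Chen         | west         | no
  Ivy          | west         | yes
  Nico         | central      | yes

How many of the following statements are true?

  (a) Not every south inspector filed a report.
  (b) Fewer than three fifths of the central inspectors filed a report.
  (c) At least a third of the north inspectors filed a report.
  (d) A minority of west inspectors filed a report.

(a) south: |A| = 9, |A ∩ B| = 8; needs A ⊄ B (|A ∖ B| ≥ 1) — true.
(b) central: |A| = 6, |A ∩ B| = 3; needs |A ∩ B| / |A| < 3/5 — true.
(c) north: |A| = 5, |A ∩ B| = 2; needs |A ∩ B| / |A| ≥ 1/3 — true.
(d) west: |A| = 6, |A ∩ B| = 2; needs |A ∩ B| < |A ∖ B| — true.

4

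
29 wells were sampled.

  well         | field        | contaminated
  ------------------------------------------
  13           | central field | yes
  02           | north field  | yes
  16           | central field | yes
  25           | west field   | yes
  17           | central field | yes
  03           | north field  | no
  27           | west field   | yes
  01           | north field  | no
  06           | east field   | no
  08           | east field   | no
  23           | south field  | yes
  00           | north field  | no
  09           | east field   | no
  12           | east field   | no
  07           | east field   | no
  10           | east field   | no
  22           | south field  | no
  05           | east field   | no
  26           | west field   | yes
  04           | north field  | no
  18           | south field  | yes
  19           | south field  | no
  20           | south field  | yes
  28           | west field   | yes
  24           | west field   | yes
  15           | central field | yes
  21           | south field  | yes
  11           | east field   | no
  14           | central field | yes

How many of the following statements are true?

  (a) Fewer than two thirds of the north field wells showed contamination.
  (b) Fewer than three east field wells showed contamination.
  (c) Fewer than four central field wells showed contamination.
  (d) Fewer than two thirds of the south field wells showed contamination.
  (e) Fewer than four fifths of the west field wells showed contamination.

(a) north field: |A| = 5, |A ∩ B| = 1; needs |A ∩ B| / |A| < 2/3 — true.
(b) east field: |A| = 8, |A ∩ B| = 0; needs |A ∩ B| < 3 — true.
(c) central field: |A| = 5, |A ∩ B| = 5; needs |A ∩ B| < 4 — false.
(d) south field: |A| = 6, |A ∩ B| = 4; needs |A ∩ B| / |A| < 2/3 — false.
(e) west field: |A| = 5, |A ∩ B| = 5; needs |A ∩ B| / |A| < 4/5 — false.

2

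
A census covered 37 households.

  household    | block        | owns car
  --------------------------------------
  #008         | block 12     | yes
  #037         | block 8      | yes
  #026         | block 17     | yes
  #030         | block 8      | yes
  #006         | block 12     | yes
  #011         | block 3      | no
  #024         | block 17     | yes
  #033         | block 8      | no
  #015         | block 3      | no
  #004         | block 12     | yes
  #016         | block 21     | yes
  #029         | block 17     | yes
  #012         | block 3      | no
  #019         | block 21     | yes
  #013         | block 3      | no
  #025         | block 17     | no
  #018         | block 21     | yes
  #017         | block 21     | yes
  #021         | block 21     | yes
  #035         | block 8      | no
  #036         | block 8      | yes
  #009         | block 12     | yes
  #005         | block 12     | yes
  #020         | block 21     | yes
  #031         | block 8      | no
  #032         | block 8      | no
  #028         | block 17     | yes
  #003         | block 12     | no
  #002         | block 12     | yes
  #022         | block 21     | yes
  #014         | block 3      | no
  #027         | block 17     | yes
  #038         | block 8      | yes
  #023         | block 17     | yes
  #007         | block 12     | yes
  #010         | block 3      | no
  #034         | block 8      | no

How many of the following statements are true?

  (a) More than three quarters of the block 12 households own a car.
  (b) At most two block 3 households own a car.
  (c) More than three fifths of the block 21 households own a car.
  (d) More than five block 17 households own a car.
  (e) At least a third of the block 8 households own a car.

5

(a) block 12: |A| = 8, |A ∩ B| = 7; needs |A ∩ B| / |A| > 3/4 — true.
(b) block 3: |A| = 6, |A ∩ B| = 0; needs |A ∩ B| ≤ 2 — true.
(c) block 21: |A| = 7, |A ∩ B| = 7; needs |A ∩ B| / |A| > 3/5 — true.
(d) block 17: |A| = 7, |A ∩ B| = 6; needs |A ∩ B| > 5 — true.
(e) block 8: |A| = 9, |A ∩ B| = 4; needs |A ∩ B| / |A| ≥ 1/3 — true.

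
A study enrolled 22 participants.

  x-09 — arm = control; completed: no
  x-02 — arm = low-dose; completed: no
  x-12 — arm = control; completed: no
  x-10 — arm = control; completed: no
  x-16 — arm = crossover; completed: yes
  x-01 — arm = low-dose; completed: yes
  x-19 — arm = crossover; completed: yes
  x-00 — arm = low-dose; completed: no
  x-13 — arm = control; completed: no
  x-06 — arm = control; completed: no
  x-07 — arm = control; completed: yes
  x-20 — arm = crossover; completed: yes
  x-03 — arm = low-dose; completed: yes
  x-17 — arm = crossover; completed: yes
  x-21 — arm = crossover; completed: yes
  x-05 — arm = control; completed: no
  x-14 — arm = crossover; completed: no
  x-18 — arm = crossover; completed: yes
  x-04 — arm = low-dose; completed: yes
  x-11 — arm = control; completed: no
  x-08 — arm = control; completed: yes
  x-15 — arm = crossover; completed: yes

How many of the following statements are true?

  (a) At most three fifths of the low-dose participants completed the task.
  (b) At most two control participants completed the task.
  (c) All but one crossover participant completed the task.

(a) low-dose: |A| = 5, |A ∩ B| = 3; needs |A ∩ B| / |A| ≤ 3/5 — true.
(b) control: |A| = 9, |A ∩ B| = 2; needs |A ∩ B| ≤ 2 — true.
(c) crossover: |A| = 8, |A ∩ B| = 7; needs |A ∖ B| = 1 — true.

3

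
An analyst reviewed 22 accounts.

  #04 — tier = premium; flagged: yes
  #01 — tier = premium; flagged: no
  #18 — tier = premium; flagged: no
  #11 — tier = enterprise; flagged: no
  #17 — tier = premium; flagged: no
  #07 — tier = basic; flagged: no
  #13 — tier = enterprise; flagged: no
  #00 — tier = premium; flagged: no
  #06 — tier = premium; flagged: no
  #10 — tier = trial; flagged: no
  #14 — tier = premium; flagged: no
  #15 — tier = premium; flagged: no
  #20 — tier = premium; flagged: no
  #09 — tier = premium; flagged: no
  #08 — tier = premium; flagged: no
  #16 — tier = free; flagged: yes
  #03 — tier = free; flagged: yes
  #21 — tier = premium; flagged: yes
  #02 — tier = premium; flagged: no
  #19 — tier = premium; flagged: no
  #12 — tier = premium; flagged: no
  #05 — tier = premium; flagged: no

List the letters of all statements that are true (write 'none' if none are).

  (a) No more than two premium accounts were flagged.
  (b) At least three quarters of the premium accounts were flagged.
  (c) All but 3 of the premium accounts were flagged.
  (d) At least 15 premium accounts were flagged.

(a)

|A| = 16, |A ∩ B| = 2, |A ∖ B| = 14.
(a) |A ∩ B| ≤ 2: holds.
(b) |A ∩ B| / |A| ≥ 3/4: fails.
(c) |A ∖ B| = 3: fails.
(d) |A ∩ B| ≥ 15: fails.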